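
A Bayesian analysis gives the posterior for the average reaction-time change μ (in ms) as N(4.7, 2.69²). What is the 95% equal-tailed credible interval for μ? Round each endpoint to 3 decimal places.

[-0.572, 9.972]

The posterior is symmetric, so the 95% equal-tailed interval is μ = 4.7 ± z·2.69 with z = 1.960.
Half-width: 1.960 × 2.69 = 5.272.
4.7 − 5.272 = -0.572; 4.7 + 5.272 = 9.972.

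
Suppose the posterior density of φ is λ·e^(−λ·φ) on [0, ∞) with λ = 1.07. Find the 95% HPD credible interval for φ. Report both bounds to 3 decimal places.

[0.000, 2.800]

The exponential density is strictly decreasing on [0, ∞), so the HPD interval is anchored at 0: [0, q] with P(φ ≤ q) = 0.95.
q = −ln(1 − 0.95) / 1.07 = 2.9957 / 1.07 = 2.800.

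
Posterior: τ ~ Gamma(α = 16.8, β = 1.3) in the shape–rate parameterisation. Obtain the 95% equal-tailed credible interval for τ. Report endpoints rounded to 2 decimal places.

[7.50, 19.80]

Posterior: Gamma(shape 16.8, rate 1.3).
Equal-tailed 95% interval: Gamma(16.8, 1.3) quantiles at 0.025 and 0.975.
Posterior mean ≈ 12.92, SD ≈ 3.15; a Normal approximation gives roughly [6.74, 19.10].
Exact: lower = 7.50; upper = 19.80.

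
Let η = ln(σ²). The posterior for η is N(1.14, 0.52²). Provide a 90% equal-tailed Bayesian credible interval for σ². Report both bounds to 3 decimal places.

On the log scale the 90% interval is 1.14 ± 1.645 × 0.52 = [0.2847, 1.9953].
Exponentiate: [e^0.2847, e^1.9953] = [1.329, 7.355].

[1.329, 7.355]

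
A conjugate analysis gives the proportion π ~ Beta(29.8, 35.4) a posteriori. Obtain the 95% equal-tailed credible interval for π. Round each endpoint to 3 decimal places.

Posterior: Beta(29.8, 35.4).
Equal-tailed 95% interval: the 0.025 and 0.975 quantiles of Beta(29.8, 35.4).
Posterior mean ≈ 0.457, SD ≈ 0.061; a Normal approximation gives roughly [0.337, 0.577].
Exact: F⁻¹(0.025) = 0.339; F⁻¹(0.975) = 0.578.

[0.339, 0.578]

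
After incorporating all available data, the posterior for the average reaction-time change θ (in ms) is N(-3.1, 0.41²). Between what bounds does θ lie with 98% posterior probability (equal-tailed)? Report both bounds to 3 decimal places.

The posterior is symmetric, so the 98% equal-tailed interval is θ = -3.1 ± z·0.41 with z = 2.326.
Half-width: 2.326 × 0.41 = 0.954.
-3.1 − 0.954 = -4.054; -3.1 + 0.954 = -2.146.

[-4.054, -2.146]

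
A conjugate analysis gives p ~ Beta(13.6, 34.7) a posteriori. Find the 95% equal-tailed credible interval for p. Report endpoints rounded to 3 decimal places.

Posterior: Beta(13.6, 34.7).
Equal-tailed 95% interval: the 0.025 and 0.975 quantiles of Beta(13.6, 34.7).
Posterior mean ≈ 0.282, SD ≈ 0.064; a Normal approximation gives roughly [0.156, 0.407].
Exact: F⁻¹(0.025) = 0.165; F⁻¹(0.975) = 0.415.

[0.165, 0.415]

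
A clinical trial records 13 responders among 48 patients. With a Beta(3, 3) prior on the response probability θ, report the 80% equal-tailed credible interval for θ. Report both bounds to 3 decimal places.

[0.219, 0.377]

Posterior: Beta(3+13, 3+35) = Beta(16, 38).
Equal-tailed 80% interval: the 0.1 and 0.9 quantiles of Beta(16, 38).
Posterior mean ≈ 0.296, SD ≈ 0.062; a Normal approximation gives roughly [0.217, 0.375].
Exact: F⁻¹(0.1) = 0.219; F⁻¹(0.9) = 0.377.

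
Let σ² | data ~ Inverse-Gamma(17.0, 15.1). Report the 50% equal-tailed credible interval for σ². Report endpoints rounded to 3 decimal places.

Inverse-Gamma(17.0, 15.1) quantiles: F⁻¹(0.25) and F⁻¹(0.75).
Equivalently, 1/σ² ~ Gamma(17.0, rate = 15.1); invert its 0.75 and 0.25 quantiles.
Posterior mean ≈ 0.944, SD ≈ 0.244; a Normal approximation gives roughly [0.779, 1.108].
Exact: lower = 0.772; upper = 1.073.

[0.772, 1.073]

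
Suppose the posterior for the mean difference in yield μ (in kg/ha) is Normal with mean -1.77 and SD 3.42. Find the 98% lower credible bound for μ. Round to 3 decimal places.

Need L with P(μ ≥ L) = 0.98: L = -1.77 − z_{0.02}·3.42.
z = 2.054; L = -1.77 − 2.054 × 3.42 = -8.794.

-8.794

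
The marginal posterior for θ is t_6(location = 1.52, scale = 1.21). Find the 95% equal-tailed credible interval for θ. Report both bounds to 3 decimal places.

[-1.441, 4.481]

The t_6 distribution is symmetric; the 95% interval is 1.52 ± t·1.21 with t_{0.975,6} = 2.447.
Half-width: 2.447 × 1.21 = 2.961.
1.52 − 2.961 = -1.441; 1.52 + 2.961 = 4.481.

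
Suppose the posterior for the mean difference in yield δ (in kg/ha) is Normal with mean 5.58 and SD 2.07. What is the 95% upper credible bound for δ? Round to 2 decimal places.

Need U with P(δ ≤ U) = 0.95: U = 5.58 + z_{0.05}·2.07.
z = 1.645; U = 5.58 + 1.645 × 2.07 = 8.98.

8.98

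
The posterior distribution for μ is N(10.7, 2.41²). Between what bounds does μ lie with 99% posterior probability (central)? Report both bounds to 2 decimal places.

The posterior is symmetric, so the 99% equal-tailed interval is μ = 10.7 ± z·2.41 with z = 2.576.
Half-width: 2.576 × 2.41 = 6.21.
10.7 − 6.21 = 4.49; 10.7 + 6.21 = 16.91.

[4.49, 16.91]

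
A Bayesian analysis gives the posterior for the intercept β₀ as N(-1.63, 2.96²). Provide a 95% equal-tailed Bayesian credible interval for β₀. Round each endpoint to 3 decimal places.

[-7.431, 4.171]

The posterior is symmetric, so the 95% equal-tailed interval is β₀ = -1.63 ± z·2.96 with z = 1.960.
Half-width: 1.960 × 2.96 = 5.801.
-1.63 − 5.801 = -7.431; -1.63 + 5.801 = 4.171.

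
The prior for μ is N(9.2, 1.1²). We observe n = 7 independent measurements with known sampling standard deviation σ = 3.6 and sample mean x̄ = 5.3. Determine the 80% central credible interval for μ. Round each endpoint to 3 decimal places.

[6.562, 8.755]

Posterior precision = 1/1.1² + 7/3.6² = 0.8264 + 0.5401 = 1.3666, so posterior SD = 0.8554.
Posterior mean = (9.2/1.1² + 7·5.3/3.6²) / 1.3666 = 7.6586.
Interval: 7.6586 ± 1.282 × 0.8554 → [6.562, 8.755].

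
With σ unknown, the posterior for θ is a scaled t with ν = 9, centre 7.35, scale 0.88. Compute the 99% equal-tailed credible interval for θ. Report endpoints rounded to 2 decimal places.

[4.49, 10.21]

The t_9 distribution is symmetric; the 99% interval is 7.35 ± t·0.88 with t_{0.995,9} = 3.250.
Half-width: 3.250 × 0.88 = 2.86.
7.35 − 2.86 = 4.49; 7.35 + 2.86 = 10.21.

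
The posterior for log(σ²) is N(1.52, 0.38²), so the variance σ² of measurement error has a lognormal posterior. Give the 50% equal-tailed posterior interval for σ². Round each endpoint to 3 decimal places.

On the log scale the 50% interval is 1.52 ± 0.674 × 0.38 = [1.2637, 1.7763].
Exponentiate: [e^1.2637, e^1.7763] = [3.538, 5.908].

[3.538, 5.908]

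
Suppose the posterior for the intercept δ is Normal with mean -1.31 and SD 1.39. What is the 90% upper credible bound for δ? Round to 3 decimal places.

Need U with P(δ ≤ U) = 0.90: U = -1.31 + z_{0.1}·1.39.
z = 1.282; U = -1.31 + 1.282 × 1.39 = 0.471.

0.471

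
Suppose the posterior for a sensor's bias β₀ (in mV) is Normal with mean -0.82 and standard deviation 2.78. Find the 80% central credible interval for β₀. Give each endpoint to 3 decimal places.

[-4.383, 2.743]

The posterior is symmetric, so the 80% equal-tailed interval is β₀ = -0.82 ± z·2.78 with z = 1.282.
Half-width: 1.282 × 2.78 = 3.563.
-0.82 − 3.563 = -4.383; -0.82 + 3.563 = 2.743.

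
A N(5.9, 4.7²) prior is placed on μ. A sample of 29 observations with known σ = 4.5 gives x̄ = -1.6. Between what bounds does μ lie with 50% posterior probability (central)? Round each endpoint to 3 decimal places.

[-1.925, -0.815]

Posterior precision = 1/4.7² + 29/4.5² = 0.0453 + 1.4321 = 1.4774, so posterior SD = 0.8227.
Posterior mean = (5.9/4.7² + 29·-1.6/4.5²) / 1.4774 = -1.3702.
Interval: -1.3702 ± 0.674 × 0.8227 → [-1.925, -0.815].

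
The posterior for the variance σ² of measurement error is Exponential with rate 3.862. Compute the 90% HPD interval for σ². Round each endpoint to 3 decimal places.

The exponential density is strictly decreasing on [0, ∞), so the HPD interval is anchored at 0: [0, q] with P(σ² ≤ q) = 0.90.
q = −ln(1 − 0.90) / 3.862 = 2.3026 / 3.862 = 0.596.

[0.000, 0.596]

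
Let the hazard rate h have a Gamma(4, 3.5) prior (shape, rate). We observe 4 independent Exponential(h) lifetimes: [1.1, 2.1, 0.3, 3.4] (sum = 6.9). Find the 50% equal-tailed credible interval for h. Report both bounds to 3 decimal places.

[0.573, 0.931]

Posterior: Gamma(4+4, 3.5+6.9) = Gamma(8, 10.4) (shape, rate).
Equal-tailed 50% interval: Gamma(8, 10.4) quantiles at 0.25 and 0.75.
Posterior mean ≈ 0.769, SD ≈ 0.272; a Normal approximation gives roughly [0.586, 0.953].
Exact: lower = 0.573; upper = 0.931.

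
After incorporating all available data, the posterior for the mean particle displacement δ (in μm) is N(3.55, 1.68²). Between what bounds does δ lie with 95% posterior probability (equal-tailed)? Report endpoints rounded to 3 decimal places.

The posterior is symmetric, so the 95% equal-tailed interval is δ = 3.55 ± z·1.68 with z = 1.960.
Half-width: 1.960 × 1.68 = 3.293.
3.55 − 3.293 = 0.257; 3.55 + 3.293 = 6.843.

[0.257, 6.843]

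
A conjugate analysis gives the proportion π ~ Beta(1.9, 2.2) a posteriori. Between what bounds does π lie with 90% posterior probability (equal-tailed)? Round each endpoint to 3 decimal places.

[0.114, 0.835]

Posterior: Beta(1.9, 2.2).
Equal-tailed 90% interval: the 0.05 and 0.95 quantiles of Beta(1.9, 2.2).
Posterior mean ≈ 0.463, SD ≈ 0.221; a Normal approximation gives roughly [0.100, 0.827].
Exact: F⁻¹(0.05) = 0.114; F⁻¹(0.95) = 0.835.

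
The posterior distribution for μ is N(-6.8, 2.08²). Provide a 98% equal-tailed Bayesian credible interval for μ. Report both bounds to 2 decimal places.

The posterior is symmetric, so the 98% equal-tailed interval is μ = -6.8 ± z·2.08 with z = 2.326.
Half-width: 2.326 × 2.08 = 4.84.
-6.8 − 4.84 = -11.64; -6.8 + 4.84 = -1.96.

[-11.64, -1.96]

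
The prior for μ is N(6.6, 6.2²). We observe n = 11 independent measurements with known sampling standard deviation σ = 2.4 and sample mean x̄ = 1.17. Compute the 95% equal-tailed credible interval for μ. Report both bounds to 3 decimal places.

[-0.166, 2.652]

Posterior precision = 1/6.2² + 11/2.4² = 0.0260 + 1.9097 = 1.9357, so posterior SD = 0.7187.
Posterior mean = (6.6/6.2² + 11·1.17/2.4²) / 1.9357 = 1.2430.
Interval: 1.2430 ± 1.960 × 0.7187 → [-0.166, 2.652].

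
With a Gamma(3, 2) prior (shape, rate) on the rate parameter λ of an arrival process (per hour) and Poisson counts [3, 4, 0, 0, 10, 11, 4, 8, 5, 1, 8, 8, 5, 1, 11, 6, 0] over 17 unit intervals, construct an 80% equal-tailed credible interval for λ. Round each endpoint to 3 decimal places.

Posterior: Gamma(3+85, 2+17) = Gamma(88, 19) (shape, rate).
Equal-tailed 80% interval: Gamma(88, 19) quantiles at 0.1 and 0.9.
Posterior mean ≈ 4.632, SD ≈ 0.494; a Normal approximation gives roughly [3.999, 5.264].
Exact: lower = 4.011; upper = 5.275.

[4.011, 5.275]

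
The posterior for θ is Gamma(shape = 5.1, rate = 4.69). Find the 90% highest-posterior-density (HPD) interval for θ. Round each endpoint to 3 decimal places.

The posterior is unimodal and skewed, so the HPD interval has equal density at both endpoints and is the shortest 90% interval.
Solving f(0.334) = f(1.811) with F(1.811) − F(0.334) = 0.90 gives [0.334, 1.811].
For comparison, the equal-tailed interval is [0.433, 1.981]; the HPD is narrower and shifted toward the mode.

[0.334, 1.811]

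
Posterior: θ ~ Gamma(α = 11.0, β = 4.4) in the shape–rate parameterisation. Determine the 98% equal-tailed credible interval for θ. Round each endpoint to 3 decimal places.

[1.084, 4.578]

Posterior: Gamma(shape 11.0, rate 4.4).
Equal-tailed 98% interval: Gamma(11.0, 4.4) quantiles at 0.01 and 0.99.
Posterior mean ≈ 2.500, SD ≈ 0.754; a Normal approximation gives roughly [0.746, 4.254].
Exact: lower = 1.084; upper = 4.578.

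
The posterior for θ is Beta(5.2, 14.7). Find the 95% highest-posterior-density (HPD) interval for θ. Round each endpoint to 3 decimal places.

[0.086, 0.450]

The posterior is unimodal and skewed, so the HPD interval has equal density at both endpoints and is the shortest 95% interval.
Solving f(0.086) = f(0.450) with F(0.450) − F(0.086) = 0.95 gives [0.086, 0.450].
For comparison, the equal-tailed interval is [0.099, 0.469]; the HPD is narrower and shifted toward the mode.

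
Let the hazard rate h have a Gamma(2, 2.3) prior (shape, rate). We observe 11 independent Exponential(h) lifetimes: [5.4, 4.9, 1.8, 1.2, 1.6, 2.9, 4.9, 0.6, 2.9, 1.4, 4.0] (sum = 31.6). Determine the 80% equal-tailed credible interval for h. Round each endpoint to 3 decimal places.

[0.255, 0.525]

Posterior: Gamma(2+11, 2.3+31.6) = Gamma(13, 33.9) (shape, rate).
Equal-tailed 80% interval: Gamma(13, 33.9) quantiles at 0.1 and 0.9.
Posterior mean ≈ 0.383, SD ≈ 0.106; a Normal approximation gives roughly [0.247, 0.520].
Exact: lower = 0.255; upper = 0.525.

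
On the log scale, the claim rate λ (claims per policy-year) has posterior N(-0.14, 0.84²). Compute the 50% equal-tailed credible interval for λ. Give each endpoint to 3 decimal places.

On the log scale the 50% interval is -0.14 ± 0.674 × 0.84 = [-0.7066, 0.4266].
Exponentiate: [e^-0.7066, e^0.4266] = [0.493, 1.532].

[0.493, 1.532]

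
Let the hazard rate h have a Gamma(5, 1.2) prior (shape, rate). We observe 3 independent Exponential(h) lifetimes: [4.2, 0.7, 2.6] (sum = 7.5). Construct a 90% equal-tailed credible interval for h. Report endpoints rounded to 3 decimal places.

Posterior: Gamma(5+3, 1.2+7.5) = Gamma(8, 8.7) (shape, rate).
Equal-tailed 90% interval: Gamma(8, 8.7) quantiles at 0.05 and 0.95.
Posterior mean ≈ 0.920, SD ≈ 0.325; a Normal approximation gives roughly [0.385, 1.454].
Exact: lower = 0.458; upper = 1.511.

[0.458, 1.511]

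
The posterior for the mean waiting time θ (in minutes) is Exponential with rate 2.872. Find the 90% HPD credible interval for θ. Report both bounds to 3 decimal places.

[0.000, 0.802]

The exponential density is strictly decreasing on [0, ∞), so the HPD interval is anchored at 0: [0, q] with P(θ ≤ q) = 0.90.
q = −ln(1 − 0.90) / 2.872 = 2.3026 / 2.872 = 0.802.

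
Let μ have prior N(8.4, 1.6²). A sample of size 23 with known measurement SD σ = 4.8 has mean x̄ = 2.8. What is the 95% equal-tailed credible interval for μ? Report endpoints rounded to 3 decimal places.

[2.712, 6.038]

Posterior precision = 1/1.6² + 23/4.8² = 0.3906 + 0.9983 = 1.3889, so posterior SD = 0.8485.
Posterior mean = (8.4/1.6² + 23·2.8/4.8²) / 1.3889 = 4.3750.
Interval: 4.3750 ± 1.960 × 0.8485 → [2.712, 6.038].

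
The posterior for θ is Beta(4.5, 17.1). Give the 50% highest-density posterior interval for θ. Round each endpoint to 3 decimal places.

The posterior is unimodal and skewed, so the HPD interval has equal density at both endpoints and is the shortest 50% interval.
Solving f(0.127) = f(0.240) with F(0.240) − F(0.127) = 0.50 gives [0.127, 0.240].
For comparison, the equal-tailed interval is [0.145, 0.262]; the HPD is narrower and shifted toward the mode.

[0.127, 0.240]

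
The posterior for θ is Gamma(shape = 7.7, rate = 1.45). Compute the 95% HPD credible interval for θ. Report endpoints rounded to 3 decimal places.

[1.920, 9.120]

The posterior is unimodal and skewed, so the HPD interval has equal density at both endpoints and is the shortest 95% interval.
Solving f(1.920) = f(9.120) with F(9.120) − F(1.920) = 0.95 gives [1.920, 9.120].
For comparison, the equal-tailed interval is [2.248, 9.666]; the HPD is narrower and shifted toward the mode.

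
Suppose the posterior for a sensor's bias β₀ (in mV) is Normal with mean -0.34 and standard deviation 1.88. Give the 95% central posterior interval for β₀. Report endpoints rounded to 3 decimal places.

The posterior is symmetric, so the 95% equal-tailed interval is β₀ = -0.34 ± z·1.88 with z = 1.960.
Half-width: 1.960 × 1.88 = 3.685.
-0.34 − 3.685 = -4.025; -0.34 + 3.685 = 3.345.

[-4.025, 3.345]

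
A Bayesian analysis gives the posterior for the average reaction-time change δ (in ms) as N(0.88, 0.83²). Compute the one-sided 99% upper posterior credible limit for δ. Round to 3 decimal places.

Need U with P(δ ≤ U) = 0.99: U = 0.88 + z_{0.01}·0.83.
z = 2.326; U = 0.88 + 2.326 × 0.83 = 2.811.

2.811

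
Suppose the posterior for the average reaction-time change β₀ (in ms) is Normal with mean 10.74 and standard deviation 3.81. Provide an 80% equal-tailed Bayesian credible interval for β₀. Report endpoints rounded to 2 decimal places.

The posterior is symmetric, so the 80% equal-tailed interval is β₀ = 10.74 ± z·3.81 with z = 1.282.
Half-width: 1.282 × 3.81 = 4.88.
10.74 − 4.88 = 5.86; 10.74 + 4.88 = 15.62.

[5.86, 15.62]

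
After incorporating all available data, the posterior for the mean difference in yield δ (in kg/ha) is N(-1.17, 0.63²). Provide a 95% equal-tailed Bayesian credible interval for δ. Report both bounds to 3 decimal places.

The posterior is symmetric, so the 95% equal-tailed interval is δ = -1.17 ± z·0.63 with z = 1.960.
Half-width: 1.960 × 0.63 = 1.235.
-1.17 − 1.235 = -2.405; -1.17 + 1.235 = 0.065.

[-2.405, 0.065]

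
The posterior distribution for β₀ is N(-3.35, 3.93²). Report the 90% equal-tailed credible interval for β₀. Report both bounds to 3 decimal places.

[-9.814, 3.114]

The posterior is symmetric, so the 90% equal-tailed interval is β₀ = -3.35 ± z·3.93 with z = 1.645.
Half-width: 1.645 × 3.93 = 6.464.
-3.35 − 6.464 = -9.814; -3.35 + 6.464 = 3.114.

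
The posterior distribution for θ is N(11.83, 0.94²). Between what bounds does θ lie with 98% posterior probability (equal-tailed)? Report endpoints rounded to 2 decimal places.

The posterior is symmetric, so the 98% equal-tailed interval is θ = 11.83 ± z·0.94 with z = 2.326.
Half-width: 2.326 × 0.94 = 2.19.
11.83 − 2.19 = 9.64; 11.83 + 2.19 = 14.02.

[9.64, 14.02]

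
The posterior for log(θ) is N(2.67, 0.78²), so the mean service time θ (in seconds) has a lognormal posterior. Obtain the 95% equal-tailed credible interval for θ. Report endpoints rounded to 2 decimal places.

[3.13, 66.60]

On the log scale the 95% interval is 2.67 ± 1.960 × 0.78 = [1.1412, 4.1988].
Exponentiate: [e^1.1412, e^4.1988] = [3.13, 66.60].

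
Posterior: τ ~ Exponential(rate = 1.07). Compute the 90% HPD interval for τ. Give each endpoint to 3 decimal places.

The exponential density is strictly decreasing on [0, ∞), so the HPD interval is anchored at 0: [0, q] with P(τ ≤ q) = 0.90.
q = −ln(1 − 0.90) / 1.07 = 2.3026 / 1.07 = 2.152.

[0.000, 2.152]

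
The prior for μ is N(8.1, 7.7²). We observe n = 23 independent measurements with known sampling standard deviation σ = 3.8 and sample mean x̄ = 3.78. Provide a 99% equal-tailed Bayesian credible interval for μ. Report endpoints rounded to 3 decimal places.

[1.795, 5.856]

Posterior precision = 1/7.7² + 23/3.8² = 0.0169 + 1.5928 = 1.6097, so posterior SD = 0.7882.
Posterior mean = (8.1/7.7² + 23·3.78/3.8²) / 1.6097 = 3.8253.
Interval: 3.8253 ± 2.576 × 0.7882 → [1.795, 5.856].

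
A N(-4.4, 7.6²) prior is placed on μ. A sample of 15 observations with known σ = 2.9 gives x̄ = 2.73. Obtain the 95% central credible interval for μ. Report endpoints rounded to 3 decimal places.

Posterior precision = 1/7.6² + 15/2.9² = 0.0173 + 1.7836 = 1.8009, so posterior SD = 0.7452.
Posterior mean = (-4.4/7.6² + 15·2.73/2.9²) / 1.8009 = 2.6615.
Interval: 2.6615 ± 1.960 × 0.7452 → [1.201, 4.122].

[1.201, 4.122]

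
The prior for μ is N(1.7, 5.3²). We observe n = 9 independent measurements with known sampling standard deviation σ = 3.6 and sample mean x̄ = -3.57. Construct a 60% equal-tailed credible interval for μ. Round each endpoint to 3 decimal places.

[-4.298, -2.328]

Posterior precision = 1/5.3² + 9/3.6² = 0.0356 + 0.6944 = 0.7300, so posterior SD = 1.1704.
Posterior mean = (1.7/5.3² + 9·-3.57/3.6²) / 0.7300 = -3.3130.
Interval: -3.3130 ± 0.842 × 1.1704 → [-4.298, -2.328].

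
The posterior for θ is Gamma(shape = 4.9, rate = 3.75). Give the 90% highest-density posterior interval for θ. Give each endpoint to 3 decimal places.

The posterior is unimodal and skewed, so the HPD interval has equal density at both endpoints and is the shortest 90% interval.
Solving f(0.386) = f(2.191) with F(2.191) − F(0.386) = 0.90 gives [0.386, 2.191].
For comparison, the equal-tailed interval is [0.509, 2.404]; the HPD is narrower and shifted toward the mode.

[0.386, 2.191]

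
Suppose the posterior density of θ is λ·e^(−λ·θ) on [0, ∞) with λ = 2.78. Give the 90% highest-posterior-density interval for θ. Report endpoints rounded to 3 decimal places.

[0.000, 0.828]

The exponential density is strictly decreasing on [0, ∞), so the HPD interval is anchored at 0: [0, q] with P(θ ≤ q) = 0.90.
q = −ln(1 − 0.90) / 2.78 = 2.3026 / 2.78 = 0.828.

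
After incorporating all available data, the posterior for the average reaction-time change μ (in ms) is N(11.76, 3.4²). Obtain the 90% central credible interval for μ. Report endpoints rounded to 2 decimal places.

The posterior is symmetric, so the 90% equal-tailed interval is μ = 11.76 ± z·3.4 with z = 1.645.
Half-width: 1.645 × 3.4 = 5.59.
11.76 − 5.59 = 6.17; 11.76 + 5.59 = 17.35.

[6.17, 17.35]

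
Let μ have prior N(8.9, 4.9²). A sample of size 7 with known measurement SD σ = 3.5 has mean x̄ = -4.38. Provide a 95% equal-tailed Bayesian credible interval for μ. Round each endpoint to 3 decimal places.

[-5.981, -0.975]

Posterior precision = 1/4.9² + 7/3.5² = 0.0416 + 0.5714 = 0.6131, so posterior SD = 1.2772.
Posterior mean = (8.9/4.9² + 7·-4.38/3.5²) / 0.6131 = -3.4778.
Interval: -3.4778 ± 1.960 × 1.2772 → [-5.981, -0.975].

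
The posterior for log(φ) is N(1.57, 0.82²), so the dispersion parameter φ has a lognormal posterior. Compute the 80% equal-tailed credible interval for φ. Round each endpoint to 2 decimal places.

On the log scale the 80% interval is 1.57 ± 1.282 × 0.82 = [0.5191, 2.6209].
Exponentiate: [e^0.5191, e^2.6209] = [1.68, 13.75].

[1.68, 13.75]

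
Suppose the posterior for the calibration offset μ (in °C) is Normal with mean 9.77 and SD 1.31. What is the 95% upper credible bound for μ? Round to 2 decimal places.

11.92

Need U with P(μ ≤ U) = 0.95: U = 9.77 + z_{0.05}·1.31.
z = 1.645; U = 9.77 + 1.645 × 1.31 = 11.92.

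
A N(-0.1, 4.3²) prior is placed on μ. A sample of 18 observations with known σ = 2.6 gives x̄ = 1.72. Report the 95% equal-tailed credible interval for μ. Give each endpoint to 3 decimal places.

[0.495, 2.873]

Posterior precision = 1/4.3² + 18/2.6² = 0.0541 + 2.6627 = 2.7168, so posterior SD = 0.6067.
Posterior mean = (-0.1/4.3² + 18·1.72/2.6²) / 2.7168 = 1.6838.
Interval: 1.6838 ± 1.960 × 0.6067 → [0.495, 2.873].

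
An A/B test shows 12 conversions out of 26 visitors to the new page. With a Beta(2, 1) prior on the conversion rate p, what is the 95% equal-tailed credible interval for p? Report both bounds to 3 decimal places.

[0.306, 0.661]

Posterior: Beta(2+12, 1+14) = Beta(14, 15).
Equal-tailed 95% interval: the 0.025 and 0.975 quantiles of Beta(14, 15).
Posterior mean ≈ 0.483, SD ≈ 0.091; a Normal approximation gives roughly [0.304, 0.662].
Exact: F⁻¹(0.025) = 0.306; F⁻¹(0.975) = 0.661.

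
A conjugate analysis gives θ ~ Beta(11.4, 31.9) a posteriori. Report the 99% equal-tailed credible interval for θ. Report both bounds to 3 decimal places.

Posterior: Beta(11.4, 31.9).
Equal-tailed 99% interval: the 0.005 and 0.995 quantiles of Beta(11.4, 31.9).
Posterior mean ≈ 0.263, SD ≈ 0.066; a Normal approximation gives roughly [0.093, 0.434].
Exact: F⁻¹(0.005) = 0.116; F⁻¹(0.995) = 0.450.

[0.116, 0.450]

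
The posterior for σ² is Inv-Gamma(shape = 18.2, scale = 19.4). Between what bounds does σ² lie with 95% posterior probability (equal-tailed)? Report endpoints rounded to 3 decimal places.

Inverse-Gamma(18.2, 19.4) quantiles: F⁻¹(0.025) and F⁻¹(0.975).
Equivalently, 1/σ² ~ Gamma(18.2, rate = 19.4); invert its 0.975 and 0.025 quantiles.
Posterior mean ≈ 1.128, SD ≈ 0.280; a Normal approximation gives roughly [0.579, 1.677].
Exact: lower = 0.706; upper = 1.793.

[0.706, 1.793]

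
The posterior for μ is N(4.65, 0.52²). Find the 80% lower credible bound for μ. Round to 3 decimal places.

4.212

Need L with P(μ ≥ L) = 0.80: L = 4.65 − z_{0.2}·0.52.
z = 0.842; L = 4.65 − 0.842 × 0.52 = 4.212.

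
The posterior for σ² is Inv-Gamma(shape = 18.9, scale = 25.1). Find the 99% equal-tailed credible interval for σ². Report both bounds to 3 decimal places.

[0.785, 2.622]

Inverse-Gamma(18.9, 25.1) quantiles: F⁻¹(0.005) and F⁻¹(0.995).
Equivalently, 1/σ² ~ Gamma(18.9, rate = 25.1); invert its 0.995 and 0.005 quantiles.
Posterior mean ≈ 1.402, SD ≈ 0.341; a Normal approximation gives roughly [0.524, 2.281].
Exact: lower = 0.785; upper = 2.622.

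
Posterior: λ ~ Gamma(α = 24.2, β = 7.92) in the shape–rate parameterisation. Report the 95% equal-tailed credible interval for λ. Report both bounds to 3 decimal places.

Posterior: Gamma(shape 24.2, rate 7.92).
Equal-tailed 95% interval: Gamma(24.2, 7.92) quantiles at 0.025 and 0.975.
Posterior mean ≈ 3.056, SD ≈ 0.621; a Normal approximation gives roughly [1.838, 4.273].
Exact: lower = 1.962; upper = 4.388.

[1.962, 4.388]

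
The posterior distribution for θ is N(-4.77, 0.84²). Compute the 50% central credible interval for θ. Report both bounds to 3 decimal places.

[-5.337, -4.203]

The posterior is symmetric, so the 50% equal-tailed interval is θ = -4.77 ± z·0.84 with z = 0.674.
Half-width: 0.674 × 0.84 = 0.567.
-4.77 − 0.567 = -5.337; -4.77 + 0.567 = -4.203.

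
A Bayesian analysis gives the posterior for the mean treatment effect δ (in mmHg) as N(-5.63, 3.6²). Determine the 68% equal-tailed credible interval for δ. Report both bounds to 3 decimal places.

[-9.210, -2.050]

The posterior is symmetric, so the 68% equal-tailed interval is δ = -5.63 ± z·3.6 with z = 0.994.
Half-width: 0.994 × 3.6 = 3.580.
-5.63 − 3.580 = -9.210; -5.63 + 3.580 = -2.050.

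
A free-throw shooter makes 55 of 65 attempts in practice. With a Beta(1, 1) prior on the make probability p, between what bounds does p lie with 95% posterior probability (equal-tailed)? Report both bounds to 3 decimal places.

Posterior: Beta(1+55, 1+10) = Beta(56, 11).
Equal-tailed 95% interval: the 0.025 and 0.975 quantiles of Beta(56, 11).
Posterior mean ≈ 0.836, SD ≈ 0.045; a Normal approximation gives roughly [0.748, 0.924].
Exact: F⁻¹(0.025) = 0.739; F⁻¹(0.975) = 0.914.

[0.739, 0.914]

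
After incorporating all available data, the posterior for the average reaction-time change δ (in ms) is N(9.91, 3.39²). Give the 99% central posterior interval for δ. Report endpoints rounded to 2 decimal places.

[1.18, 18.64]

The posterior is symmetric, so the 99% equal-tailed interval is δ = 9.91 ± z·3.39 with z = 2.576.
Half-width: 2.576 × 3.39 = 8.73.
9.91 − 8.73 = 1.18; 9.91 + 8.73 = 18.64.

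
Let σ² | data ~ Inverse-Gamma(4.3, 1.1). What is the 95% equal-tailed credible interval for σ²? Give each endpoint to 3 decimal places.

Inverse-Gamma(4.3, 1.1) quantiles: F⁻¹(0.025) and F⁻¹(0.975).
Equivalently, 1/σ² ~ Gamma(4.3, rate = 1.1); invert its 0.975 and 0.025 quantiles.
Posterior mean ≈ 0.333, SD ≈ 0.220; a Normal approximation gives roughly [-0.097, 0.764].
Exact: lower = 0.119; upper = 0.884.

[0.119, 0.884]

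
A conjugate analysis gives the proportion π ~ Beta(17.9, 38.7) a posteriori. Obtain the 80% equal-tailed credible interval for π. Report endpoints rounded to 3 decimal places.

Posterior: Beta(17.9, 38.7).
Equal-tailed 80% interval: the 0.1 and 0.9 quantiles of Beta(17.9, 38.7).
Posterior mean ≈ 0.316, SD ≈ 0.061; a Normal approximation gives roughly [0.238, 0.395].
Exact: F⁻¹(0.1) = 0.239; F⁻¹(0.9) = 0.397.

[0.239, 0.397]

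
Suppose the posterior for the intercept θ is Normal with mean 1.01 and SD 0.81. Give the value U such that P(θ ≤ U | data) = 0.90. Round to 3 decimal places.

2.048

Need U with P(θ ≤ U) = 0.90: U = 1.01 + z_{0.1}·0.81.
z = 1.282; U = 1.01 + 1.282 × 0.81 = 2.048.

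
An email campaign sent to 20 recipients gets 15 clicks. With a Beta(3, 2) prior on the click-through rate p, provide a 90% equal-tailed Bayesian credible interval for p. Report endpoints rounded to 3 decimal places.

Posterior: Beta(3+15, 2+5) = Beta(18, 7).
Equal-tailed 90% interval: the 0.05 and 0.95 quantiles of Beta(18, 7).
Posterior mean ≈ 0.720, SD ≈ 0.088; a Normal approximation gives roughly [0.575, 0.865].
Exact: F⁻¹(0.05) = 0.565; F⁻¹(0.95) = 0.854.

[0.565, 0.854]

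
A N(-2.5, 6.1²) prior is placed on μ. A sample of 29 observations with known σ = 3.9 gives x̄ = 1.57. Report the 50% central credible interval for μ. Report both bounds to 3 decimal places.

[1.028, 1.998]

Posterior precision = 1/6.1² + 29/3.9² = 0.0269 + 1.9066 = 1.9335, so posterior SD = 0.7192.
Posterior mean = (-2.5/6.1² + 29·1.57/3.9²) / 1.9335 = 1.5134.
Interval: 1.5134 ± 0.674 × 0.7192 → [1.028, 1.998].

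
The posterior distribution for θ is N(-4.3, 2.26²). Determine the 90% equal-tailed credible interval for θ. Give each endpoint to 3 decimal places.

The posterior is symmetric, so the 90% equal-tailed interval is θ = -4.3 ± z·2.26 with z = 1.645.
Half-width: 1.645 × 2.26 = 3.717.
-4.3 − 3.717 = -8.017; -4.3 + 3.717 = -0.583.

[-8.017, -0.583]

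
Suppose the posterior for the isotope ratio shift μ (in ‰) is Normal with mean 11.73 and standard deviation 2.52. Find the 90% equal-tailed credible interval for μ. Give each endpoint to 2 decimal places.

[7.58, 15.88]

The posterior is symmetric, so the 90% equal-tailed interval is μ = 11.73 ± z·2.52 with z = 1.645.
Half-width: 1.645 × 2.52 = 4.15.
11.73 − 4.15 = 7.58; 11.73 + 4.15 = 15.88.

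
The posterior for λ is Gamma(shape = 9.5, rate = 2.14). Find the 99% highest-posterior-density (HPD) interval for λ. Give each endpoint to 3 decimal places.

[1.394, 8.638]

The posterior is unimodal and skewed, so the HPD interval has equal density at both endpoints and is the shortest 99% interval.
Solving f(1.394) = f(8.638) with F(8.638) − F(1.394) = 0.99 gives [1.394, 8.638].
For comparison, the equal-tailed interval is [1.599, 9.015]; the HPD is narrower and shifted toward the mode.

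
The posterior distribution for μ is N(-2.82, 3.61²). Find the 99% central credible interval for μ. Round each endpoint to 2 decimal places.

The posterior is symmetric, so the 99% equal-tailed interval is μ = -2.82 ± z·3.61 with z = 2.576.
Half-width: 2.576 × 3.61 = 9.30.
-2.82 − 9.30 = -12.12; -2.82 + 9.30 = 6.48.

[-12.12, 6.48]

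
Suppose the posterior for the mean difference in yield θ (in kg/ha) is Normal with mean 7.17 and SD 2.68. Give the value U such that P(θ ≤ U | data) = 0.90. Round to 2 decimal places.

10.60

Need U with P(θ ≤ U) = 0.90: U = 7.17 + z_{0.1}·2.68.
z = 1.282; U = 7.17 + 1.282 × 2.68 = 10.60.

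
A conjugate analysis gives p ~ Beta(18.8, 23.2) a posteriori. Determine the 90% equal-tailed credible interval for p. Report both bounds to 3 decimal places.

[0.324, 0.574]

Posterior: Beta(18.8, 23.2).
Equal-tailed 90% interval: the 0.05 and 0.95 quantiles of Beta(18.8, 23.2).
Posterior mean ≈ 0.448, SD ≈ 0.076; a Normal approximation gives roughly [0.323, 0.572].
Exact: F⁻¹(0.05) = 0.324; F⁻¹(0.95) = 0.574.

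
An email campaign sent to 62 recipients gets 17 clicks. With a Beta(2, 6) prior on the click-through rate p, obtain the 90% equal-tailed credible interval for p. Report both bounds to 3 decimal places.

Posterior: Beta(2+17, 6+45) = Beta(19, 51).
Equal-tailed 90% interval: the 0.05 and 0.95 quantiles of Beta(19, 51).
Posterior mean ≈ 0.271, SD ≈ 0.053; a Normal approximation gives roughly [0.185, 0.358].
Exact: F⁻¹(0.05) = 0.188; F⁻¹(0.95) = 0.362.

[0.188, 0.362]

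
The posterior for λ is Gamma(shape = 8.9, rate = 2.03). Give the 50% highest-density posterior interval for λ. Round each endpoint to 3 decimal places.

[3.023, 4.913]

The posterior is unimodal and skewed, so the HPD interval has equal density at both endpoints and is the shortest 50% interval.
Solving f(3.023) = f(4.913) with F(4.913) − F(3.023) = 0.50 gives [3.023, 4.913].
For comparison, the equal-tailed interval is [3.325, 5.266]; the HPD is narrower and shifted toward the mode.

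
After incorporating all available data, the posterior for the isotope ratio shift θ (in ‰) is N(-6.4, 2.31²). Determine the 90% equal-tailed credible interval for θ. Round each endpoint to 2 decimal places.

[-10.20, -2.60]

The posterior is symmetric, so the 90% equal-tailed interval is θ = -6.4 ± z·2.31 with z = 1.645.
Half-width: 1.645 × 2.31 = 3.80.
-6.4 − 3.80 = -10.20; -6.4 + 3.80 = -2.60.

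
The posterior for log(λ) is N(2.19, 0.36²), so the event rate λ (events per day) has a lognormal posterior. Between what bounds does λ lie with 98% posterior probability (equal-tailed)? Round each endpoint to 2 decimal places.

[3.87, 20.65]

On the log scale the 98% interval is 2.19 ± 2.326 × 0.36 = [1.3525, 3.0275].
Exponentiate: [e^1.3525, e^3.0275] = [3.87, 20.65].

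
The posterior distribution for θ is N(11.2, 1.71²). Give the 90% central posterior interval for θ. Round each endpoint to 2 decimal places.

[8.39, 14.01]

The posterior is symmetric, so the 90% equal-tailed interval is θ = 11.2 ± z·1.71 with z = 1.645.
Half-width: 1.645 × 1.71 = 2.81.
11.2 − 2.81 = 8.39; 11.2 + 2.81 = 14.01.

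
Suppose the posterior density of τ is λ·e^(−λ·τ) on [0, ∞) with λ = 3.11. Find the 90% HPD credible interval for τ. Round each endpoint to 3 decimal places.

The exponential density is strictly decreasing on [0, ∞), so the HPD interval is anchored at 0: [0, q] with P(τ ≤ q) = 0.90.
q = −ln(1 − 0.90) / 3.11 = 2.3026 / 3.11 = 0.740.

[0.000, 0.740]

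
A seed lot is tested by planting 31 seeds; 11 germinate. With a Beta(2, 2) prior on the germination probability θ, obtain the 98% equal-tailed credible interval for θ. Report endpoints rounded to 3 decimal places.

Posterior: Beta(2+11, 2+20) = Beta(13, 22).
Equal-tailed 98% interval: the 0.01 and 0.99 quantiles of Beta(13, 22).
Posterior mean ≈ 0.371, SD ≈ 0.081; a Normal approximation gives roughly [0.184, 0.559].
Exact: F⁻¹(0.01) = 0.198; F⁻¹(0.99) = 0.566.

[0.198, 0.566]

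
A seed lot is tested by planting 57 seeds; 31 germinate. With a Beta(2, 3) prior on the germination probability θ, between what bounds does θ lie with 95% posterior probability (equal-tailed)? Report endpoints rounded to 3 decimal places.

Posterior: Beta(2+31, 3+26) = Beta(33, 29).
Equal-tailed 95% interval: the 0.025 and 0.975 quantiles of Beta(33, 29).
Posterior mean ≈ 0.532, SD ≈ 0.063; a Normal approximation gives roughly [0.409, 0.655].
Exact: F⁻¹(0.025) = 0.408; F⁻¹(0.975) = 0.654.

[0.408, 0.654]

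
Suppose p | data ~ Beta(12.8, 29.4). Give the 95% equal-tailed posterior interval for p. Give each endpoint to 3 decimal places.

[0.176, 0.448]

Posterior: Beta(12.8, 29.4).
Equal-tailed 95% interval: the 0.025 and 0.975 quantiles of Beta(12.8, 29.4).
Posterior mean ≈ 0.303, SD ≈ 0.070; a Normal approximation gives roughly [0.166, 0.440].
Exact: F⁻¹(0.025) = 0.176; F⁻¹(0.975) = 0.448.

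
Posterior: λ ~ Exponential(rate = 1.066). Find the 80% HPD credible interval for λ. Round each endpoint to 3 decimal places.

[0.000, 1.510]

The exponential density is strictly decreasing on [0, ∞), so the HPD interval is anchored at 0: [0, q] with P(λ ≤ q) = 0.80.
q = −ln(1 − 0.80) / 1.066 = 1.6094 / 1.066 = 1.510.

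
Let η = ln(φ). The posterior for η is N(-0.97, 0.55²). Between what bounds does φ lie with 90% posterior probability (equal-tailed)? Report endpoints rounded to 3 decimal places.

On the log scale the 90% interval is -0.97 ± 1.645 × 0.55 = [-1.8747, -0.0653].
Exponentiate: [e^-1.8747, e^-0.0653] = [0.153, 0.937].

[0.153, 0.937]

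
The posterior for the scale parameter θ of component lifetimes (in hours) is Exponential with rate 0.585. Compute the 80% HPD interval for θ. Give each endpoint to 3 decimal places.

[0.000, 2.751]

The exponential density is strictly decreasing on [0, ∞), so the HPD interval is anchored at 0: [0, q] with P(θ ≤ q) = 0.80.
q = −ln(1 − 0.80) / 0.585 = 1.6094 / 0.585 = 2.751.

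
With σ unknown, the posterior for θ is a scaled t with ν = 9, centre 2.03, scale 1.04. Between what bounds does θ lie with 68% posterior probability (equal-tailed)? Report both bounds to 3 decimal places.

The t_9 distribution is symmetric; the 68% interval is 2.03 ± t·1.04 with t_{0.84,9} = 1.053.
Half-width: 1.053 × 1.04 = 1.095.
2.03 − 1.095 = 0.935; 2.03 + 1.095 = 3.125.

[0.935, 3.125]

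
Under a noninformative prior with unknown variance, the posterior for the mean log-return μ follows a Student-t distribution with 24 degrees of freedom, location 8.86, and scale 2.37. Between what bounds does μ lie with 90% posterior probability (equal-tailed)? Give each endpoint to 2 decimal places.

[4.81, 12.91]

The t_24 distribution is symmetric; the 90% interval is 8.86 ± t·2.37 with t_{0.95,24} = 1.711.
Half-width: 1.711 × 2.37 = 4.05.
8.86 − 4.05 = 4.81; 8.86 + 4.05 = 12.91.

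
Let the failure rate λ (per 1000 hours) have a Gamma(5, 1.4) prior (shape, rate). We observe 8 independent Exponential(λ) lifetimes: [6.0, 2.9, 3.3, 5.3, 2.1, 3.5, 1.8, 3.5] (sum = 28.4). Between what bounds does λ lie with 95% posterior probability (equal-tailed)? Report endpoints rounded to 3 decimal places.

[0.232, 0.703]

Posterior: Gamma(5+8, 1.4+28.4) = Gamma(13, 29.8) (shape, rate).
Equal-tailed 95% interval: Gamma(13, 29.8) quantiles at 0.025 and 0.975.
Posterior mean ≈ 0.436, SD ≈ 0.121; a Normal approximation gives roughly [0.199, 0.673].
Exact: lower = 0.232; upper = 0.703.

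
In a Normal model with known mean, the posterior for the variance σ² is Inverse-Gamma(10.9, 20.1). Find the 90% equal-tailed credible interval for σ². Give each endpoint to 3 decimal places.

[1.194, 3.298]

Inverse-Gamma(10.9, 20.1) quantiles: F⁻¹(0.05) and F⁻¹(0.95).
Equivalently, 1/σ² ~ Gamma(10.9, rate = 20.1); invert its 0.95 and 0.05 quantiles.
Posterior mean ≈ 2.030, SD ≈ 0.681; a Normal approximation gives roughly [0.911, 3.150].
Exact: lower = 1.194; upper = 3.298.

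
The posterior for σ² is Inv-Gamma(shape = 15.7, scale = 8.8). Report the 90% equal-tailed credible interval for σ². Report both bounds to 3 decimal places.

[0.387, 0.898]

Inverse-Gamma(15.7, 8.8) quantiles: F⁻¹(0.05) and F⁻¹(0.95).
Equivalently, 1/σ² ~ Gamma(15.7, rate = 8.8); invert its 0.95 and 0.05 quantiles.
Posterior mean ≈ 0.599, SD ≈ 0.162; a Normal approximation gives roughly [0.333, 0.865].
Exact: lower = 0.387; upper = 0.898.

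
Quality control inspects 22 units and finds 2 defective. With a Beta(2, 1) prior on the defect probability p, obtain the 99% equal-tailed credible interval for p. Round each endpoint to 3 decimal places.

Posterior: Beta(2+2, 1+20) = Beta(4, 21).
Equal-tailed 99% interval: the 0.005 and 0.995 quantiles of Beta(4, 21).
Posterior mean ≈ 0.160, SD ≈ 0.072; a Normal approximation gives roughly [-0.025, 0.345].
Exact: F⁻¹(0.005) = 0.029; F⁻¹(0.995) = 0.387.

[0.029, 0.387]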